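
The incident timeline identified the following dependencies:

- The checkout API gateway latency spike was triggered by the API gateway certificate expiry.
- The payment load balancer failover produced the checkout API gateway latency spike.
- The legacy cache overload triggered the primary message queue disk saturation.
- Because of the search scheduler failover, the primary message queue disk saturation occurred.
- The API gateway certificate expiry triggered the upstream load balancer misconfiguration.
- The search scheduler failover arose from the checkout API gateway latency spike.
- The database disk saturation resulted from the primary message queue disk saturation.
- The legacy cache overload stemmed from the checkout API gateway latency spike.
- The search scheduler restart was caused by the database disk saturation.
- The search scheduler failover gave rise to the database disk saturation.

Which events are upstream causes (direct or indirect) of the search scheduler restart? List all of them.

Immediate cause of the search scheduler restart: the database disk saturation.
Further upstream: the API gateway certificate expiry, the payment load balancer failover, the checkout API gateway latency spike, the legacy cache overload, the search scheduler failover, the primary message queue disk saturation.

the API gateway certificate expiry, the checkout API gateway latency spike, the database disk saturation, the legacy cache overload, the payment load balancer failover, the primary message queue disk saturation, the search scheduler failover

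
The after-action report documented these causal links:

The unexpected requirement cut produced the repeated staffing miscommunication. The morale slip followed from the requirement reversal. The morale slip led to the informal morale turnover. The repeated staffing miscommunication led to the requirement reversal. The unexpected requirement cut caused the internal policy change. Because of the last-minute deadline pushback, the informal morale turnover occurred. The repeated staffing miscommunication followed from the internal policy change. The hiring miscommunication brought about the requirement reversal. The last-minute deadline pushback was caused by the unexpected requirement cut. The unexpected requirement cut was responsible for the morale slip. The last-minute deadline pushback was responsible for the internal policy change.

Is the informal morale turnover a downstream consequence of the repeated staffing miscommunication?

There is a causal chain: the repeated staffing miscommunication → the requirement reversal → the morale slip → the informal morale turnover.

Yes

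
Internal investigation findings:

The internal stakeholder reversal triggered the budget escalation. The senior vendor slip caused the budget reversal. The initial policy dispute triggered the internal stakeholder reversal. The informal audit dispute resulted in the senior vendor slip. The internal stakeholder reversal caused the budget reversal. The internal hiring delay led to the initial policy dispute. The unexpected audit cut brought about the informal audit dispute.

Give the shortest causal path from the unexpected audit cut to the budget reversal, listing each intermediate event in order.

the unexpected audit cut → the informal audit dispute
the informal audit dispute → the senior vendor slip
the senior vendor slip → the budget reversal
Length: 3 steps.

the unexpected audit cut → the informal audit dispute → the senior vendor slip → the budget reversal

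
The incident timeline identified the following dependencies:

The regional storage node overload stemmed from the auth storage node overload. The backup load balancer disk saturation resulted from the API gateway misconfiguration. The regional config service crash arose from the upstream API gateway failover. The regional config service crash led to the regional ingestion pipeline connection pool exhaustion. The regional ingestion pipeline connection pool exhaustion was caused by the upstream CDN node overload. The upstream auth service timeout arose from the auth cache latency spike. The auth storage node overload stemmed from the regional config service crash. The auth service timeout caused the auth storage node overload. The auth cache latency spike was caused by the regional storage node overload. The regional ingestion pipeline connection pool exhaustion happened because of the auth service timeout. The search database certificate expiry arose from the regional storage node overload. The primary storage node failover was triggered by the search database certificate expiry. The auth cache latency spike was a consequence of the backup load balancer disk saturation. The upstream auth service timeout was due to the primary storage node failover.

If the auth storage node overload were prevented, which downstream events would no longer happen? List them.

the primary storage node failover, the regional storage node overload, the search database certificate expiry

Downstream of the auth storage node overload: the regional storage node overload, the search database certificate expiry, the primary storage node failover, the auth cache latency spike, the upstream auth service timeout.
Of those, still caused via another path: the auth cache latency spike, the upstream auth service timeout.
The remainder have no surviving cause.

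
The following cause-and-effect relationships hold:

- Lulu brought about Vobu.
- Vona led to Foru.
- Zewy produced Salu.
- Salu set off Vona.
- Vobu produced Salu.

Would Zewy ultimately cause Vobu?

No

Zewy leads to Salu, Vona, Foru; Vobu is not among them.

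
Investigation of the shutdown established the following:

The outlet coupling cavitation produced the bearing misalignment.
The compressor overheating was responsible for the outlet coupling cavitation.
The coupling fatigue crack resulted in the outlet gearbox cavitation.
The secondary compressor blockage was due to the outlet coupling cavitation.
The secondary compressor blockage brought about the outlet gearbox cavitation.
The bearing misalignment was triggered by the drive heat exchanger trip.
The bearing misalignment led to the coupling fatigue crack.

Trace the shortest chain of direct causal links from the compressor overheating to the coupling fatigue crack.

the compressor overheating → the outlet coupling cavitation
the outlet coupling cavitation → the bearing misalignment
the bearing misalignment → the coupling fatigue crack
Length: 3 steps.

the compressor overheating → the outlet coupling cavitation → the bearing misalignment → the coupling fatigue crack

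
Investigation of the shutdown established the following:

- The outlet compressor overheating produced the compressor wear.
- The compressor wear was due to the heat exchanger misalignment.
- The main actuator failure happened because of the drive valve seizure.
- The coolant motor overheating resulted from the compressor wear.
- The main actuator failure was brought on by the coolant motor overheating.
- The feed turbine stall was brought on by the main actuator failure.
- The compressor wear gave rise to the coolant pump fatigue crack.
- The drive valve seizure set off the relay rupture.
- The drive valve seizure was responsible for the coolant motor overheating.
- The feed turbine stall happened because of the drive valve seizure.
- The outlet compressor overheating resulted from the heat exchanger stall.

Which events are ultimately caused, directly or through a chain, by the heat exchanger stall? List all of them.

Direct effects: the outlet compressor overheating.
2 steps out: the compressor wear.
3 steps out: the coolant motor overheating, the coolant pump fatigue crack.
4 steps out: the main actuator failure.
5 steps out: the feed turbine stall.
Not reachable from it: the heat exchanger misalignment, the drive valve seizure, the relay rupture.

the compressor wear, the coolant motor overheating, the coolant pump fatigue crack, the feed turbine stall, the main actuator failure, the outlet compressor overheating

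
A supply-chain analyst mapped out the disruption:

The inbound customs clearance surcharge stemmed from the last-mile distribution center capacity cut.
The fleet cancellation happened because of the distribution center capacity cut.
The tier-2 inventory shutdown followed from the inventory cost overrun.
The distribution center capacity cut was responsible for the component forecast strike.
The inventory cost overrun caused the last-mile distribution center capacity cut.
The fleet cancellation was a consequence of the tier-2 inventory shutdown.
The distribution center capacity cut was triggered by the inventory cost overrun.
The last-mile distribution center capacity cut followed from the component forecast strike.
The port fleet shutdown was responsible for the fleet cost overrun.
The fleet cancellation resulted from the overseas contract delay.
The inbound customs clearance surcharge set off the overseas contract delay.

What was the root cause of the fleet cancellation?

Tracing upstream from the fleet cancellation: the fleet cancellation ← the tier-2 inventory shutdown ← the inventory cost overrun.
The inventory cost overrun has no stated cause, so it is the root.

the inventory cost overrun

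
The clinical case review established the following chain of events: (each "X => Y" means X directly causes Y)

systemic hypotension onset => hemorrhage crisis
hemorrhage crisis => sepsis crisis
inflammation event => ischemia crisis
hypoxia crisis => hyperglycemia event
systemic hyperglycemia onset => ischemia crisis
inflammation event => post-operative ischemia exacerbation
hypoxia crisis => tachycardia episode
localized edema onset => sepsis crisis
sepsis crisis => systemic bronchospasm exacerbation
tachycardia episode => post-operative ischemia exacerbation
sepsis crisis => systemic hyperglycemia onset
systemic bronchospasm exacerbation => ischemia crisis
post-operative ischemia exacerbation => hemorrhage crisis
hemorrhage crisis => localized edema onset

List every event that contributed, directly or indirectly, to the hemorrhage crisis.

the hypoxia crisis, the inflammation event, the post-operative ischemia exacerbation, the systemic hypotension onset, the tachycardia episode

Immediate causes of the hemorrhage crisis: the systemic hypotension onset, the post-operative ischemia exacerbation.
Further upstream: the hypoxia crisis, the inflammation event, the tachycardia episode.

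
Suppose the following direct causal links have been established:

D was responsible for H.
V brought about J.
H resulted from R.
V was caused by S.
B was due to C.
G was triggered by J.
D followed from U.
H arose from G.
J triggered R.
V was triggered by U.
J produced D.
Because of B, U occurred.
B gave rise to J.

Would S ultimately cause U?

No

S leads to V, J, G, R, D, H; U is not among them.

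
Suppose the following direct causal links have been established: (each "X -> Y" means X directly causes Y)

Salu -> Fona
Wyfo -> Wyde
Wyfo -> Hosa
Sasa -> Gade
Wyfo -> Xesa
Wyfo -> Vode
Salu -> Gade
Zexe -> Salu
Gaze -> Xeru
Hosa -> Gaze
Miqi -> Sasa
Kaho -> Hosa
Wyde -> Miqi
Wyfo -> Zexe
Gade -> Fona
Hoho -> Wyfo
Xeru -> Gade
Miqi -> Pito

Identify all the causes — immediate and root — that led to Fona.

Gade, Gaze, Hoho, Hosa, Kaho, Miqi, Salu, Sasa, Wyde, Wyfo, Xeru, Zexe

Immediate causes of Fona: Salu, Gade.
Further upstream: Hoho, Wyfo, Zexe, Hosa, Wyde, Miqi, Gaze, Xeru, Sasa, Kaho.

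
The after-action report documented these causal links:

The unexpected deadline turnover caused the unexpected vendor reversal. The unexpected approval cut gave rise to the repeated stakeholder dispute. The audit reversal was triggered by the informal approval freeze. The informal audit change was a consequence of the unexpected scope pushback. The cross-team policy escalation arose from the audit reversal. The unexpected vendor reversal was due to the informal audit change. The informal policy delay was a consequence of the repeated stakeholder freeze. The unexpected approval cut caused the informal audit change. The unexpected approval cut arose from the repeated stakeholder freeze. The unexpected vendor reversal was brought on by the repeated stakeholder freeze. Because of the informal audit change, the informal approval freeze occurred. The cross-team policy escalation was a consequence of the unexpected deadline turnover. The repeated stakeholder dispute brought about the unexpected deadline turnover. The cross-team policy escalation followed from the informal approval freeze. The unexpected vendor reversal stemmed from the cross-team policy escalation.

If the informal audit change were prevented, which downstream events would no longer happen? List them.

the audit reversal, the informal approval freeze

Downstream of the informal audit change: the informal approval freeze, the audit reversal, the cross-team policy escalation, the unexpected vendor reversal.
Of those, still caused via another path: the cross-team policy escalation, the unexpected vendor reversal.
The remainder have no surviving cause.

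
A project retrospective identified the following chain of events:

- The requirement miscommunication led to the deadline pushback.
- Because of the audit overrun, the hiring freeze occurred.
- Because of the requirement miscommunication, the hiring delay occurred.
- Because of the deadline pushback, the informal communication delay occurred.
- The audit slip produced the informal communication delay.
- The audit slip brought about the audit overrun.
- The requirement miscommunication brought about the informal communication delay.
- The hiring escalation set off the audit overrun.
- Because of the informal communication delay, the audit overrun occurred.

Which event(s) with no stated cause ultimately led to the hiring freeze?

Tracing upstream from the hiring freeze: the hiring freeze ← the audit overrun ← the hiring escalation.
A separate upstream branch: the hiring freeze ← the audit overrun ← the audit slip.
A separate upstream branch: the hiring freeze ← the audit overrun ← the informal communication delay ← the requirement miscommunication.
Each of those chain origins has no stated cause.

the audit slip, the hiring escalation, the requirement miscommunication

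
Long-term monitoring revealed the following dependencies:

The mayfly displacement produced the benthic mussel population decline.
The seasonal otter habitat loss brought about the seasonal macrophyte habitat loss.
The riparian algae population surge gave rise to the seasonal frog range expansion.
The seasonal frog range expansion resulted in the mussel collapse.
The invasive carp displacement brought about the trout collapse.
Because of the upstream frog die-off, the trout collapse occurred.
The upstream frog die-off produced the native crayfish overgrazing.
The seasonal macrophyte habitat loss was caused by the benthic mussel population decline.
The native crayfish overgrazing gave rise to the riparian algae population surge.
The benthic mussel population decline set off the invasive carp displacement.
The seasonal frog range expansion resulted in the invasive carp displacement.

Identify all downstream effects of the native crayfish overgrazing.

Direct effects: the riparian algae population surge.
2 steps out: the seasonal frog range expansion.
3 steps out: the mussel collapse, the invasive carp displacement.
4 steps out: the trout collapse.
Not reachable from it: the upstream frog die-off, the mayfly displacement, the seasonal otter habitat loss, the benthic mussel population decline, the seasonal macrophyte habitat loss.

the invasive carp displacement, the mussel collapse, the riparian algae population surge, the seasonal frog range expansion, the trout collapse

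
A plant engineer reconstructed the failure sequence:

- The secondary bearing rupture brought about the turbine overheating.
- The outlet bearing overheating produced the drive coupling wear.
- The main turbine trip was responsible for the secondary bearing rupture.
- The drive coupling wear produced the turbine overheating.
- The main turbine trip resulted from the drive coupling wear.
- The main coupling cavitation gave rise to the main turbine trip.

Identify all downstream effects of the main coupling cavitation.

the main turbine trip, the secondary bearing rupture, the turbine overheating

Direct effects: the main turbine trip.
2 steps out: the secondary bearing rupture.
3 steps out: the turbine overheating.
Not reachable from it: the outlet bearing overheating, the drive coupling wear.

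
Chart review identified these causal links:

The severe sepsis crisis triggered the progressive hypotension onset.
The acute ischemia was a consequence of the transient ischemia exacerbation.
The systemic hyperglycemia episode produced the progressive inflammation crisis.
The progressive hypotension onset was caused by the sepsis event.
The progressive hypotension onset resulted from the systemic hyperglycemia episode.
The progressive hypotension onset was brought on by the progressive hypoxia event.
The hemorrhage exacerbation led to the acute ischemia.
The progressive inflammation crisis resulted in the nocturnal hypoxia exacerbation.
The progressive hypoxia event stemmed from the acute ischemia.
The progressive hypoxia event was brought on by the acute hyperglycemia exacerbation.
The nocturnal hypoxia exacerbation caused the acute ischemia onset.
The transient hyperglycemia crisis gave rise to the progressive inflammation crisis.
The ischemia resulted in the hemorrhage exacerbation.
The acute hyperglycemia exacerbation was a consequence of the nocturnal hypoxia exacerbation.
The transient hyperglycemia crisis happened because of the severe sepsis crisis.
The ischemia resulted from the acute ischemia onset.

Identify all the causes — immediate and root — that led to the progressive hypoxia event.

Immediate causes of the progressive hypoxia event: the acute ischemia, the acute hyperglycemia exacerbation.
Further upstream: the severe sepsis crisis, the transient ischemia exacerbation, the transient hyperglycemia crisis, the systemic hyperglycemia episode, the progressive inflammation crisis, the nocturnal hypoxia exacerbation, the acute ischemia onset, the ischemia, the hemorrhage exacerbation.

the acute hyperglycemia exacerbation, the acute ischemia, the acute ischemia onset, the hemorrhage exacerbation, the ischemia, the nocturnal hypoxia exacerbation, the progressive inflammation crisis, the severe sepsis crisis, the systemic hyperglycemia episode, the transient hyperglycemia crisis, the transient ischemia exacerbation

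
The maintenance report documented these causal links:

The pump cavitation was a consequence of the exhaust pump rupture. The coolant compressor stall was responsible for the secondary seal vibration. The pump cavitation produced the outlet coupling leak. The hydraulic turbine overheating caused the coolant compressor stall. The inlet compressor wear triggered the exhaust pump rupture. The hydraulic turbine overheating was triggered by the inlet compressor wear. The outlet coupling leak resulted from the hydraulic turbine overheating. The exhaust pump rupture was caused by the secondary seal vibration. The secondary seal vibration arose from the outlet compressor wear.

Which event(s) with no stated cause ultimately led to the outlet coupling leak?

Tracing upstream from the outlet coupling leak: the outlet coupling leak ← the hydraulic turbine overheating ← the inlet compressor wear.
A separate upstream branch: the outlet coupling leak ← the pump cavitation ← the exhaust pump rupture ← the secondary seal vibration ← the outlet compressor wear.
Each of those chain origins has no stated cause.

the inlet compressor wear, the outlet compressor wear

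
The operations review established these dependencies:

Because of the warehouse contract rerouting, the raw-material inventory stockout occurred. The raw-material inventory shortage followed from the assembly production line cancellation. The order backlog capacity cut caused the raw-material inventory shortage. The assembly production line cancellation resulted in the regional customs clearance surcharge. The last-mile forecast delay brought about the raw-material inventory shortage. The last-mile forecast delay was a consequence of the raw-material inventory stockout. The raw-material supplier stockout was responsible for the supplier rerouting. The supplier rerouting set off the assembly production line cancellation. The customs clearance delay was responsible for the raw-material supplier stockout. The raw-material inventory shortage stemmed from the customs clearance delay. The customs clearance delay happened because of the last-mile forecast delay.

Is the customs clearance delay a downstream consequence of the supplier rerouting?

No

The supplier rerouting leads to the assembly production line cancellation, the raw-material inventory shortage, the regional customs clearance surcharge; the customs clearance delay is not among them.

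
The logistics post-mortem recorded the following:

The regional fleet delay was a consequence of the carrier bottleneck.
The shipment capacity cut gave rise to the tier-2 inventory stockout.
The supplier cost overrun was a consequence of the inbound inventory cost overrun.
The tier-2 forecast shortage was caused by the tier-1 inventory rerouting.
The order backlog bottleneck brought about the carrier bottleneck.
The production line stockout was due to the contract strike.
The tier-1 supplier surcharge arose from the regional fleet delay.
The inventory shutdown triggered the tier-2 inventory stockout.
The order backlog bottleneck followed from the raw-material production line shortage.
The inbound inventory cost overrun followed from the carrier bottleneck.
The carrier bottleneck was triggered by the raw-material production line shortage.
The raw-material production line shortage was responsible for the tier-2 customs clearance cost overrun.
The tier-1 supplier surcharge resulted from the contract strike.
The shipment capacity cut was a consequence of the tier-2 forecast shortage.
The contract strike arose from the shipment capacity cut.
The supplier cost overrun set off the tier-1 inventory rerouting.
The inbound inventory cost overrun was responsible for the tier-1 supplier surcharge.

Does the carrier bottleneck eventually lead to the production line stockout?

There is a causal chain: the carrier bottleneck → the inbound inventory cost overrun → the supplier cost overrun → the tier-1 inventory rerouting → the tier-2 forecast shortage → the shipment capacity cut → the contract strike → the production line stockout.

Yes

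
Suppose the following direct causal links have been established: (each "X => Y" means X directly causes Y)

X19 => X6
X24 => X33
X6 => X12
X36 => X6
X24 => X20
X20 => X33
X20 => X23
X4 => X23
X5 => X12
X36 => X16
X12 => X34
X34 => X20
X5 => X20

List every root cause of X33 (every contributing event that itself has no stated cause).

X19, X24, X36, X5

Tracing upstream from X33: X33 ← X20 ← X34 ← X12 ← X6 ← X36.
A separate upstream branch: X33 ← X20 ← X34 ← X12 ← X6 ← X19.
A separate upstream branch: X33 ← X24.
A separate upstream branch: X33 ← X20 ← X5.
Each of those chain origins has no stated cause.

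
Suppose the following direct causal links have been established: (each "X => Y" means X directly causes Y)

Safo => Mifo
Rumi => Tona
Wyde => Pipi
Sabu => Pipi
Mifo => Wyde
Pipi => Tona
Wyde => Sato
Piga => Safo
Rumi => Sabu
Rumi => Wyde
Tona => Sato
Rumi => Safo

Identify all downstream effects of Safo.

Mifo, Pipi, Sato, Tona, Wyde

Direct effects: Mifo.
2 steps out: Wyde.
3 steps out: Pipi, Sato.
4 steps out: Tona.
Not reachable from it: Rumi, Sabu, Piga.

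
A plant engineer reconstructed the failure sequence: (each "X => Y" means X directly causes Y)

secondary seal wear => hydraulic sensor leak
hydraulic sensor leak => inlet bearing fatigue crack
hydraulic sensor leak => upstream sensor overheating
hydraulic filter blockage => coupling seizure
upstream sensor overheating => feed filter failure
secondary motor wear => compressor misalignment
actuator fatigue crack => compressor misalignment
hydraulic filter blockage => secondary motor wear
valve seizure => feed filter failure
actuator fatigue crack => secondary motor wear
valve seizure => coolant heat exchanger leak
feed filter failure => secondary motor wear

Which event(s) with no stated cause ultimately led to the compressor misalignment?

Tracing upstream from the compressor misalignment: the compressor misalignment ← the secondary motor wear ← the feed filter failure ← the upstream sensor overheating ← the hydraulic sensor leak ← the secondary seal wear.
A separate upstream branch: the compressor misalignment ← the secondary motor wear ← the hydraulic filter blockage.
A separate upstream branch: the compressor misalignment ← the secondary motor wear ← the feed filter failure ← the valve seizure.
A separate upstream branch: the compressor misalignment ← the actuator fatigue crack.
Each of those chain origins has no stated cause.

the actuator fatigue crack, the hydraulic filter blockage, the secondary seal wear, the valve seizure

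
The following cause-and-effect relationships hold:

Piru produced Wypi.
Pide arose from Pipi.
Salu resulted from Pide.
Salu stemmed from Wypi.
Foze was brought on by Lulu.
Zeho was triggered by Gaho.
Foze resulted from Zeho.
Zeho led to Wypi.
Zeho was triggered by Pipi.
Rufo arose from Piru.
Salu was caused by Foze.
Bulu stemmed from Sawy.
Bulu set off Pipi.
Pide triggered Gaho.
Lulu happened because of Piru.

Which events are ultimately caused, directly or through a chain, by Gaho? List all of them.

Foze, Salu, Wypi, Zeho

Direct effects: Zeho.
2 steps out: Wypi, Foze.
3 steps out: Salu.
Not reachable from it: Piru, Rufo, Sawy, Bulu, Pipi, Pide, Lulu.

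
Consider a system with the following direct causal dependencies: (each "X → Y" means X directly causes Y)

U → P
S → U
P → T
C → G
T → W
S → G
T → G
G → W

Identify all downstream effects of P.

Direct effects: T.
2 steps out: G, W.
Not reachable from it: S, U, C.

G, T, W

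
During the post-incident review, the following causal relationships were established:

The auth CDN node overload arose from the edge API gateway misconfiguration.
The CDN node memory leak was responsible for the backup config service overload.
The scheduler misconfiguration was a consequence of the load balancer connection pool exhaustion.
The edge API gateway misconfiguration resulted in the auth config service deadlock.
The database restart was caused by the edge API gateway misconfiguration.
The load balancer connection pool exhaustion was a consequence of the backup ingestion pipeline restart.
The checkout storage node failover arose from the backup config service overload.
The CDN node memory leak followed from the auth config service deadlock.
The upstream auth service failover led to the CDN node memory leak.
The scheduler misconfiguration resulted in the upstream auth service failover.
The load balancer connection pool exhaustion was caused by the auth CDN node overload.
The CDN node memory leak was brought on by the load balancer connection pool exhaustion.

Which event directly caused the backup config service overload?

the CDN node memory leak

Upstream contributors include the edge API gateway misconfiguration, the auth CDN node overload, the load balancer connection pool exhaustion, the scheduler misconfiguration, the auth config service deadlock, the upstream auth service failover, the backup ingestion pipeline restart, but only the CDN node memory leak feeds directly into the backup config service overload.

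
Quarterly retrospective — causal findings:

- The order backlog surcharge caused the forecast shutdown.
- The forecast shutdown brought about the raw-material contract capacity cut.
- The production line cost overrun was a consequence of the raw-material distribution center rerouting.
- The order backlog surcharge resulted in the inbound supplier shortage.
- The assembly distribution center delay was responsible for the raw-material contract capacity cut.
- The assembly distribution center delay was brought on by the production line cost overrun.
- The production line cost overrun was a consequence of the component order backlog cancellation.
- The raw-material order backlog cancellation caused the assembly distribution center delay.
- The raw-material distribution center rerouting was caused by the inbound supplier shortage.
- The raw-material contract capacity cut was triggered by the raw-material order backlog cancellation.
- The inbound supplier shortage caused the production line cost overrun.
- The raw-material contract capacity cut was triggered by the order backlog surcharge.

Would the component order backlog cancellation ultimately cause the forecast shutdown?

No

The component order backlog cancellation leads to the production line cost overrun, the assembly distribution center delay, the raw-material contract capacity cut; the forecast shutdown is not among them.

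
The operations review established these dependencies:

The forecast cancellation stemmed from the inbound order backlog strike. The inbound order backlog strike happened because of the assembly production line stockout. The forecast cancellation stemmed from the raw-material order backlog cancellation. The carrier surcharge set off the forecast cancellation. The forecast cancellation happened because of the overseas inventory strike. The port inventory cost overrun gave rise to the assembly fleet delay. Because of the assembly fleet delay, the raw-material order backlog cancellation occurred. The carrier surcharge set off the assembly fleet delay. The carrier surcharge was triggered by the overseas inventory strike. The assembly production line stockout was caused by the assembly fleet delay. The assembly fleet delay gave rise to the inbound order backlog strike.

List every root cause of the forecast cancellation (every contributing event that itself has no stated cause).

the overseas inventory strike, the port inventory cost overrun

Tracing upstream from the forecast cancellation: the forecast cancellation ← the overseas inventory strike.
A separate upstream branch: the forecast cancellation ← the inbound order backlog strike ← the assembly fleet delay ← the port inventory cost overrun.
Each of those chain origins has no stated cause.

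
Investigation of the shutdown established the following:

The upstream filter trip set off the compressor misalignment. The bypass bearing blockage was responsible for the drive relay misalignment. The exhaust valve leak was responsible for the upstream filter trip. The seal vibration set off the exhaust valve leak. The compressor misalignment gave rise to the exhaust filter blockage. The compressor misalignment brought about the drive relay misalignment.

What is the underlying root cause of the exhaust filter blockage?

Tracing upstream from the exhaust filter blockage: the exhaust filter blockage ← the compressor misalignment ← the upstream filter trip ← the exhaust valve leak ← the seal vibration.
The seal vibration has no stated cause, so it is the root.

the seal vibration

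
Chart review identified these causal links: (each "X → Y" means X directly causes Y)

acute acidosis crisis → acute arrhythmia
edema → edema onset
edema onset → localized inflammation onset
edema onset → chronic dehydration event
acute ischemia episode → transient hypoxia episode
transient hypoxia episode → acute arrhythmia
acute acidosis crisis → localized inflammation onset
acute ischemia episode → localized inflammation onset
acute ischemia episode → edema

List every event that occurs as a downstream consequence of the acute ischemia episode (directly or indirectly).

Direct effects: the edema, the transient hypoxia episode, the localized inflammation onset.
2 steps out: the edema onset, the acute arrhythmia.
3 steps out: the chronic dehydration event.
Not reachable from it: the acute acidosis crisis.

the acute arrhythmia, the chronic dehydration event, the edema, the edema onset, the localized inflammation onset, the transient hypoxia episode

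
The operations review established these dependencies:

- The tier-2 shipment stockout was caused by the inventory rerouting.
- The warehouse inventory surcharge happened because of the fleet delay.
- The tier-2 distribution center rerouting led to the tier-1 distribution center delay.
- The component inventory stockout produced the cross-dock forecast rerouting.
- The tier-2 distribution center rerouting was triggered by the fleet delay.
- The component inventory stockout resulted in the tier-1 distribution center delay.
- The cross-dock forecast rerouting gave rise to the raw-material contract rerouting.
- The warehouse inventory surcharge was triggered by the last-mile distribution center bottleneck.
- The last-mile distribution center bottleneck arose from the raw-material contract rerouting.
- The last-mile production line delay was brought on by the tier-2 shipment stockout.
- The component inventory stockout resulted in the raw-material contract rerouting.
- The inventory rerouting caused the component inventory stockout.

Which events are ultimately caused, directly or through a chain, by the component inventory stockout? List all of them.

the cross-dock forecast rerouting, the last-mile distribution center bottleneck, the raw-material contract rerouting, the tier-1 distribution center delay, the warehouse inventory surcharge

Direct effects: the cross-dock forecast rerouting, the raw-material contract rerouting, the tier-1 distribution center delay.
2 steps out: the last-mile distribution center bottleneck.
3 steps out: the warehouse inventory surcharge.
Not reachable from it: the fleet delay, the inventory rerouting, the tier-2 shipment stockout, the last-mile production line delay, the tier-2 distribution center rerouting.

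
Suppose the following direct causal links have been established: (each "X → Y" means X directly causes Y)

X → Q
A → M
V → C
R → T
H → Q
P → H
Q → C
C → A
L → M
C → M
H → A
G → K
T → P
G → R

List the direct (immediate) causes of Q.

H, X

Upstream contributors include G, R, T, P, but only H, X feed directly into Q.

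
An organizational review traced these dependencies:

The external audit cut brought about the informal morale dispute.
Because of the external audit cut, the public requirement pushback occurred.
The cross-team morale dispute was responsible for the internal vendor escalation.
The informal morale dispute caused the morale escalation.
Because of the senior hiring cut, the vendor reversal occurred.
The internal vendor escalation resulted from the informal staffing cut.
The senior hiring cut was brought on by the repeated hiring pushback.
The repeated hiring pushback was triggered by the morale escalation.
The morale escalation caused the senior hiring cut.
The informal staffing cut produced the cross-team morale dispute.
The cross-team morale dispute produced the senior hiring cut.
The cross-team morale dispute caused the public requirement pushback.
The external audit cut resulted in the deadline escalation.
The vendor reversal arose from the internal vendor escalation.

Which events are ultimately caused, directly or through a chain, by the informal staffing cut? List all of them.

the cross-team morale dispute, the internal vendor escalation, the public requirement pushback, the senior hiring cut, the vendor reversal

Direct effects: the cross-team morale dispute, the internal vendor escalation.
2 steps out: the public requirement pushback, the senior hiring cut, the vendor reversal.
Not reachable from it: the external audit cut, the deadline escalation, the informal morale dispute, the morale escalation, the repeated hiring pushback.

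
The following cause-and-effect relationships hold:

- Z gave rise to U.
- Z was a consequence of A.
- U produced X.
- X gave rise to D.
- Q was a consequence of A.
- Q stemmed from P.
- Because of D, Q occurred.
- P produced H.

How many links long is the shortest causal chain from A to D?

Shortest chain: A → Z → U → X → D.

4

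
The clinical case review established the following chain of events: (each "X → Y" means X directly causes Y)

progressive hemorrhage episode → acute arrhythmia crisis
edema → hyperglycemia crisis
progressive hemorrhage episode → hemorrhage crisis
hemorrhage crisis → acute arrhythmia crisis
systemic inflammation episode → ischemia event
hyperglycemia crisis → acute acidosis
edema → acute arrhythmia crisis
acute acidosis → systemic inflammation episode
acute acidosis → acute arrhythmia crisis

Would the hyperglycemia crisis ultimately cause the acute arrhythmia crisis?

There is a causal chain: the hyperglycemia crisis → the acute acidosis → the acute arrhythmia crisis.

Yes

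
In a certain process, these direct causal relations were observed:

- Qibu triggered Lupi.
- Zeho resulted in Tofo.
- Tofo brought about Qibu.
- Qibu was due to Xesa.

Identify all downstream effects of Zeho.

Direct effects: Tofo.
2 steps out: Qibu.
3 steps out: Lupi.
Not reachable from it: Xesa.

Lupi, Qibu, Tofo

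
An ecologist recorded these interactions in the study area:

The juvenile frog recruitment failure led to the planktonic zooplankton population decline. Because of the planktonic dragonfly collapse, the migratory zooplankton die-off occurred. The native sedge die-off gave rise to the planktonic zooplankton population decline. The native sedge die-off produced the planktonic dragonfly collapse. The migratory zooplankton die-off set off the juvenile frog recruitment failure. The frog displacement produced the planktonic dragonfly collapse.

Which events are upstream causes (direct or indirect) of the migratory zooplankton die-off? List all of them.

the frog displacement, the native sedge die-off, the planktonic dragonfly collapse

Immediate cause of the migratory zooplankton die-off: the planktonic dragonfly collapse.
Further upstream: the native sedge die-off, the frog displacement.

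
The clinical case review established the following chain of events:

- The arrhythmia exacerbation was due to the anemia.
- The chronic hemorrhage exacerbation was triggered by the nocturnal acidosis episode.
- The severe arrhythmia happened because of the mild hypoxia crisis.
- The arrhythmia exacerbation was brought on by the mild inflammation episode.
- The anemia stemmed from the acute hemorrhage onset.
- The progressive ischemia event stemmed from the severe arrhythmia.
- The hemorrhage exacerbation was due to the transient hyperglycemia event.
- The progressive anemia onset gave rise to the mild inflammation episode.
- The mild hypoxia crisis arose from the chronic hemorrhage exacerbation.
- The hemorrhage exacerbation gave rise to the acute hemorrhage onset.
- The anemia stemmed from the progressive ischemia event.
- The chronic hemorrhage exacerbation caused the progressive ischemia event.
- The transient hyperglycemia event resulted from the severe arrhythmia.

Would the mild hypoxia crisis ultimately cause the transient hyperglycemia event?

There is a causal chain: the mild hypoxia crisis → the severe arrhythmia → the transient hyperglycemia event.

Yes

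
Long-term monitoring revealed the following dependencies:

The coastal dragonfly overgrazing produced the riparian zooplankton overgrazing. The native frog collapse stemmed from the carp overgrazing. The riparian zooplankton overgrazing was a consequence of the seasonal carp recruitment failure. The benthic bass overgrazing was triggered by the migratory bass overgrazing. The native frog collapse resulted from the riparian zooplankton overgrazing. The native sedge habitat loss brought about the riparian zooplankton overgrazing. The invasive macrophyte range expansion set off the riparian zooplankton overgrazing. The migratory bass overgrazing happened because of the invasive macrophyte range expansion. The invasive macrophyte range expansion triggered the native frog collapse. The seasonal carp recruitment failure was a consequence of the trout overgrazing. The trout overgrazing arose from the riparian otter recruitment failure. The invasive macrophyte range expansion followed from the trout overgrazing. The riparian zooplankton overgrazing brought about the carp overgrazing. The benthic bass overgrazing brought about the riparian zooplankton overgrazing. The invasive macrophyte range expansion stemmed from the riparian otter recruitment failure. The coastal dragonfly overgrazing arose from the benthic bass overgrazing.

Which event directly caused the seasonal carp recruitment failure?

the trout overgrazing

Upstream contributors include the riparian otter recruitment failure, but only the trout overgrazing feeds directly into the seasonal carp recruitment failure.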